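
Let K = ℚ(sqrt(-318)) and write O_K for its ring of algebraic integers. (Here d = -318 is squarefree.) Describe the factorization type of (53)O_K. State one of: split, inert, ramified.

d = -318 ≡ 2 (mod 4), so O_K = ℤ[√-318] and disc(K) = 4d = -1272.
Ramification test: 53 | -1272. The prime 53 ramifies in K.

p ramifies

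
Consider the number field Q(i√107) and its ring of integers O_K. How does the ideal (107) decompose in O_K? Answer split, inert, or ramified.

d = -107 ≡ 1 (mod 4), so O_K = ℤ[(1+√-107)/2] and disc(K) = d = -107.
disc(K) = -107 = 107·(-1), so p = 107 is ramified.

ramified — (107) = 𝔭²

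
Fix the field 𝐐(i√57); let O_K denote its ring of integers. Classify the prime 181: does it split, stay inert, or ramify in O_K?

Since -57 ≢ 1 mod 4, the ring of integers is ℤ[√-57] with discriminant 4·(-57) = -228.
Since gcd(181, -228) = 1 the prime 181 does not ramify.
Compute (-57/181) via Euler: 124^((181-1)/2) mod 181 = 180, so (-57/181) = -1.
(-57/181) = -1, so 181 is inert.

inert — (181) stays prime in O_K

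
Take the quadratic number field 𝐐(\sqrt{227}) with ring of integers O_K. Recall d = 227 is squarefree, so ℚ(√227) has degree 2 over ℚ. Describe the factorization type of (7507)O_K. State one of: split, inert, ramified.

7507 remains inert

227 mod 4 = 3, hence disc K = 4·227 = 908 and O_K = ℤ[√227].
Since gcd(7507, 908) = 1 the prime 7507 does not ramify.
(227/7507) = 227^3753 mod 7507 = 7506, giving Legendre symbol -1.
Legendre symbol -1 ⇒ 7507 is inert.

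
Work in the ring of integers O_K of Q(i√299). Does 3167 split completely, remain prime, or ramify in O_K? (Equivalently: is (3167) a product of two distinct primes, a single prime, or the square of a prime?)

d = -299 ≡ 1 (mod 4), so O_K = ℤ[(1+√-299)/2] and disc(K) = d = -299.
3167 ∤ -299, so 3167 is unramified.
Compute (-299/3167) via Euler: 2868^((3167-1)/2) mod 3167 = 3166, so (-299/3167) = -1.
(-299/3167) = -1, so 3167 is inert.

remains prime (inert)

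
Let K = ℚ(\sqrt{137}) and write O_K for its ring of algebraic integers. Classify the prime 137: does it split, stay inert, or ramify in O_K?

ramified — (137) = 𝔭²

137 mod 4 = 1, hence disc K = 137 and O_K = ℤ[(1+√137)/2].
disc(K) = 137 = 137·1, so p = 137 is ramified.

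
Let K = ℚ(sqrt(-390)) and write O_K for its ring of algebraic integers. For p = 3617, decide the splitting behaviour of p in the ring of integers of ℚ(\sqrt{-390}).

3617 splits in O_K

Since -390 ≢ 1 mod 4, the ring of integers is ℤ[√-390] with discriminant 4·(-390) = -1560.
3617 ∤ -1560, so 3617 is unramified.
Euler's criterion: (-390)^1808 mod 3617 = 1. Thus (-390|3617) = 1.
(-390/3617) = 1, so 3617 splits.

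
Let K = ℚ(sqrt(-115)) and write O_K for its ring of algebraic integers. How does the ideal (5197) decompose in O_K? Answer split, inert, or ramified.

d = -115 ≡ 1 (mod 4), so O_K = ℤ[(1+√-115)/2] and disc(K) = d = -115.
disc(K) = -115 is not divisible by 5197; 5197 is unramified.
(-115/5197) = 5082^2598 mod 5197 = 1, giving Legendre symbol 1.
d is a quadratic residue mod p, hence 5197 splits in O_K.

splits completely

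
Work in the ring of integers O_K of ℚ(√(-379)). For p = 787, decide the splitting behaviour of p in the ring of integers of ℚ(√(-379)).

-379 mod 4 = 1, hence disc K = -379 and O_K = ℤ[(1+√-379)/2].
Since gcd(787, -379) = 1 the prime 787 does not ramify.
(-379/787) = 408^393 mod 787 = 786, giving Legendre symbol -1.
d is a non-residue mod p, hence 787 remains inert in O_K.

p is inert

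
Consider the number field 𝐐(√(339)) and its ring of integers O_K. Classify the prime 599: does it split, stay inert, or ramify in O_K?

599 remains inert

Since 339 ≢ 1 mod 4, the ring of integers is ℤ[√339] with discriminant 4·339 = 1356.
599 ∤ 1356, so 599 is unramified.
(339/599) = 339^299 mod 599 = 598, giving Legendre symbol -1.
(339/599) = -1, so 599 is inert.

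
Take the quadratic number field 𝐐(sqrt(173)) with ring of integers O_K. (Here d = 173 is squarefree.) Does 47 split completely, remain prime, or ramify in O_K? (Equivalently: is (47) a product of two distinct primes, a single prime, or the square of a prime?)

p splits

Since 173 ≡ 1 mod 4, the ring of integers is ℤ[(1+√173)/2] with discriminant 173.
47 ∤ 173, so 47 is unramified.
Euler's criterion: 173^23 mod 47 = 1. Thus (173|47) = 1.
(173/47) = 1, so 47 splits.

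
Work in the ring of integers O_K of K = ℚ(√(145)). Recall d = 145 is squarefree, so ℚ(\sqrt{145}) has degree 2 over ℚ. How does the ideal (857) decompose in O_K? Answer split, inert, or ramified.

Since 145 ≡ 1 mod 4, the ring of integers is ℤ[(1+√145)/2] with discriminant 145.
857 ∤ 145, so 857 is unramified.
(145/857) = 145^428 mod 857 = 856, giving Legendre symbol -1.
Legendre symbol -1 ⇒ 857 is inert.

857 remains inert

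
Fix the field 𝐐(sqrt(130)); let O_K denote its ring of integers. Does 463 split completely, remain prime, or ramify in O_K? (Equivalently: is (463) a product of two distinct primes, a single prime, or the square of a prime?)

d = 130 ≡ 2 (mod 4), so O_K = ℤ[√130] and disc(K) = 4d = 520.
Since gcd(463, 520) = 1 the prime 463 does not ramify.
(130/463) = 130^231 mod 463 = 1, giving Legendre symbol 1.
(130/463) = 1, so 463 splits.

p splits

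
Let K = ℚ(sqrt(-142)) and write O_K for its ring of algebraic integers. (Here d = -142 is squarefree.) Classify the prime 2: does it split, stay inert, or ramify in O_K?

Since -142 ≢ 1 mod 4, the ring of integers is ℤ[√-142] with discriminant 4·(-142) = -568.
2 divides disc(K) = -568, so 2 ramifies.

ramified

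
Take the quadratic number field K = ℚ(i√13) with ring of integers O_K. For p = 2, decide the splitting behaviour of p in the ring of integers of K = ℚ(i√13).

Since -13 ≢ 1 mod 4, the ring of integers is ℤ[√-13] with discriminant 4·(-13) = -52.
Ramification test: 2 | -52. The prime 2 ramifies in K.

2 is ramified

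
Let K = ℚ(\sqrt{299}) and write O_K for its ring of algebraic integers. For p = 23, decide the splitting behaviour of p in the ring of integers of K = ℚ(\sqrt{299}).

23 is ramified

Since 299 ≢ 1 mod 4, the ring of integers is ℤ[√299] with discriminant 4·299 = 1196.
disc(K) = 1196 = 23·52, so p = 23 is ramified.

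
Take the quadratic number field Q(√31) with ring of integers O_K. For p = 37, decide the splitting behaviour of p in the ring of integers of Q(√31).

remains prime (inert)

31 mod 4 = 3, hence disc K = 4·31 = 124 and O_K = ℤ[√31].
disc(K) = 124 is not divisible by 37; 37 is unramified.
Euler's criterion: 31^18 mod 37 = 36. Thus (31|37) = -1.
(31/37) = -1, so 37 is inert.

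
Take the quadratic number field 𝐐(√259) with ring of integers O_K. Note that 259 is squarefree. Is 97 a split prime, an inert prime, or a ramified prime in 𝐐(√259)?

259 mod 4 = 3, hence disc K = 4·259 = 1036 and O_K = ℤ[√259].
disc(K) = 1036 is not divisible by 97; 97 is unramified.
Compute (259/97) via Euler: 65^((97-1)/2) mod 97 = 1, so (259/97) = 1.
Legendre symbol 1 ⇒ 97 is split.

split — (97) = 𝔭₁𝔭₂ with 𝔭₁ ≠ 𝔭₂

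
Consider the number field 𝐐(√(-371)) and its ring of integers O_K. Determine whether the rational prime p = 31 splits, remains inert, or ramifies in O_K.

splits completely

d = -371 ≡ 1 (mod 4), so O_K = ℤ[(1+√-371)/2] and disc(K) = d = -371.
disc(K) = -371 is not divisible by 31; 31 is unramified.
Legendre symbol by Euler's criterion: (-371/31) ≡ (-371)^15 ≡ 1 (mod 31), i.e. (-371/31) = 1.
(-371/31) = 1, so 31 splits.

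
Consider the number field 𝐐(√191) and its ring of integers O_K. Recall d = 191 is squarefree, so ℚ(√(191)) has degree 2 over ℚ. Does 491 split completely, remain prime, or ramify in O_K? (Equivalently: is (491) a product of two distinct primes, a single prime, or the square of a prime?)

491 remains inert

191 mod 4 = 3, hence disc K = 4·191 = 764 and O_K = ℤ[√191].
491 ∤ 764, so 491 is unramified.
Euler's criterion: 191^245 mod 491 = 490. Thus (191|491) = -1.
(191/491) = -1, so 491 is inert.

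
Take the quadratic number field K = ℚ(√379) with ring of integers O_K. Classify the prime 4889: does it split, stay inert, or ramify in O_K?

p splits

Since 379 ≢ 1 mod 4, the ring of integers is ℤ[√379] with discriminant 4·379 = 1516.
disc(K) = 1516 is not divisible by 4889; 4889 is unramified.
Compute (379/4889) via Euler: 379^((4889-1)/2) mod 4889 = 1, so (379/4889) = 1.
(379/4889) = 1, so 4889 splits.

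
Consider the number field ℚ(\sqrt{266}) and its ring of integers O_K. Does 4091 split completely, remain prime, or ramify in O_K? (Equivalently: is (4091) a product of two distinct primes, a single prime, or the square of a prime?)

266 mod 4 = 2, hence disc K = 4·266 = 1064 and O_K = ℤ[√266].
Since gcd(4091, 1064) = 1 the prime 4091 does not ramify.
(266/4091) = 266^2045 mod 4091 = 1, giving Legendre symbol 1.
(266/4091) = 1, so 4091 splits.

splits completely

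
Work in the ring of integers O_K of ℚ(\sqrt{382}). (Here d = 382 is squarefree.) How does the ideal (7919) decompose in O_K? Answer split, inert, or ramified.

splits completely

Since 382 ≢ 1 mod 4, the ring of integers is ℤ[√382] with discriminant 4·382 = 1528.
disc(K) = 1528 is not divisible by 7919; 7919 is unramified.
(382/7919) = 382^3959 mod 7919 = 1, giving Legendre symbol 1.
Legendre symbol 1 ⇒ 7919 is split.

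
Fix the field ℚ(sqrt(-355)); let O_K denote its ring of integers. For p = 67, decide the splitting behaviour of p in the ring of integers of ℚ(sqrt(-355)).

d = -355 ≡ 1 (mod 4), so O_K = ℤ[(1+√-355)/2] and disc(K) = d = -355.
disc(K) = -355 is not divisible by 67; 67 is unramified.
Euler's criterion: (-355)^33 mod 67 = 1. Thus (-355|67) = 1.
d is a quadratic residue mod p, hence 67 splits in O_K.

split — (67) = 𝔭₁𝔭₂ with 𝔭₁ ≠ 𝔭₂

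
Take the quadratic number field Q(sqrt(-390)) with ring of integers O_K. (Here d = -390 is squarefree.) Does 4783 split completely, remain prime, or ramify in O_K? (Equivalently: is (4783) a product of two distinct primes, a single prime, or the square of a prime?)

Since -390 ≢ 1 mod 4, the ring of integers is ℤ[√-390] with discriminant 4·(-390) = -1560.
Since gcd(4783, -1560) = 1 the prime 4783 does not ramify.
Legendre symbol by Euler's criterion: (-390/4783) ≡ (-390)^2391 ≡ 4782 (mod 4783), i.e. (-390/4783) = -1.
Legendre symbol -1 ⇒ 4783 is inert.

inert — (4783) stays prime in O_K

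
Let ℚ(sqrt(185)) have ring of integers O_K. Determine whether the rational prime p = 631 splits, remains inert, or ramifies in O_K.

d = 185 ≡ 1 (mod 4), so O_K = ℤ[(1+√185)/2] and disc(K) = d = 185.
631 ∤ 185, so 631 is unramified.
(185/631) = 185^315 mod 631 = 630, giving Legendre symbol -1.
Legendre symbol -1 ⇒ 631 is inert.

remains prime (inert)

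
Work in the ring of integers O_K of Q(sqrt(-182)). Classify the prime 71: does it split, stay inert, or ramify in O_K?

d = -182 ≡ 2 (mod 4), so O_K = ℤ[√-182] and disc(K) = 4d = -728.
disc(K) = -728 is not divisible by 71; 71 is unramified.
(-182/71) = 31^35 mod 71 = 70, giving Legendre symbol -1.
d is a non-residue mod p, hence 71 remains inert in O_K.

inert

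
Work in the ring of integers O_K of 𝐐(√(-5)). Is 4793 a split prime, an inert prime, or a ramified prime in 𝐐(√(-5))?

-5 mod 4 = 3, hence disc K = 4·(-5) = -20 and O_K = ℤ[√-5].
Since gcd(4793, -20) = 1 the prime 4793 does not ramify.
Legendre symbol by Euler's criterion: (-5/4793) ≡ (-5)^2396 ≡ 4792 (mod 4793), i.e. (-5/4793) = -1.
(-5/4793) = -1, so 4793 is inert.

inert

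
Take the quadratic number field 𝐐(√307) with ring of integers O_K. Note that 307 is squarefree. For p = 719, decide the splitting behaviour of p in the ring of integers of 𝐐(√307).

d = 307 ≡ 3 (mod 4), so O_K = ℤ[√307] and disc(K) = 4d = 1228.
disc(K) = 1228 is not divisible by 719; 719 is unramified.
Euler's criterion: 307^359 mod 719 = 718. Thus (307|719) = -1.
Legendre symbol -1 ⇒ 719 is inert.

remains prime (inert)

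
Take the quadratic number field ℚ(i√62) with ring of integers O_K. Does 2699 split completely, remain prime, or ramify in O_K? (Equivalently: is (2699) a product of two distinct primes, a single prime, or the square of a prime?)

p is inert

-62 mod 4 = 2, hence disc K = 4·(-62) = -248 and O_K = ℤ[√-62].
Since gcd(2699, -248) = 1 the prime 2699 does not ramify.
Euler's criterion: (-62)^1349 mod 2699 = 2698. Thus (-62|2699) = -1.
Legendre symbol -1 ⇒ 2699 is inert.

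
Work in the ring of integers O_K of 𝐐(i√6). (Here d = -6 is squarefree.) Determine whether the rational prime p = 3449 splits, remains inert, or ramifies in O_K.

-6 mod 4 = 2, hence disc K = 4·(-6) = -24 and O_K = ℤ[√-6].
disc(K) = -24 is not divisible by 3449; 3449 is unramified.
Legendre symbol by Euler's criterion: (-6/3449) ≡ (-6)^1724 ≡ 3448 (mod 3449), i.e. (-6/3449) = -1.
d is a non-residue mod p, hence 3449 remains inert in O_K.

remains prime (inert)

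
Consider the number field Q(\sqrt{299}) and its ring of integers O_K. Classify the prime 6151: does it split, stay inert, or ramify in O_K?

299 mod 4 = 3, hence disc K = 4·299 = 1196 and O_K = ℤ[√299].
6151 ∤ 1196, so 6151 is unramified.
(299/6151) = 299^3075 mod 6151 = 6150, giving Legendre symbol -1.
d is a non-residue mod p, hence 6151 remains inert in O_K.

remains prime (inert)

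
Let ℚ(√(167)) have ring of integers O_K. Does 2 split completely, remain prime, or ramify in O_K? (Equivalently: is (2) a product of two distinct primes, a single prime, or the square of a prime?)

Since 167 ≢ 1 mod 4, the ring of integers is ℤ[√167] with discriminant 4·167 = 668.
disc(K) = 668 = 2·334, so p = 2 is ramified.

ramified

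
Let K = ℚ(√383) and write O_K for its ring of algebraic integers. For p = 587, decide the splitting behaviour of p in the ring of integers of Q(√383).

inert — (587) stays prime in O_K

383 mod 4 = 3, hence disc K = 4·383 = 1532 and O_K = ℤ[√383].
disc(K) = 1532 is not divisible by 587; 587 is unramified.
Compute (383/587) via Euler: 383^((587-1)/2) mod 587 = 586, so (383/587) = -1.
(383/587) = -1, so 587 is inert.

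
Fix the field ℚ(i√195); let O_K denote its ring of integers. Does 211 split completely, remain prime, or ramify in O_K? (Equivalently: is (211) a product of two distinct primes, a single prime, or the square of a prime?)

split

-195 mod 4 = 1, hence disc K = -195 and O_K = ℤ[(1+√-195)/2].
disc(K) = -195 is not divisible by 211; 211 is unramified.
(-195/211) = 16^105 mod 211 = 1, giving Legendre symbol 1.
(-195/211) = 1, so 211 splits.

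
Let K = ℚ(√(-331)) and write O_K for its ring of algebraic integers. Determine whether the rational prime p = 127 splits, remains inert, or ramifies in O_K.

127 splits in O_K

Since -331 ≡ 1 mod 4, the ring of integers is ℤ[(1+√-331)/2] with discriminant -331.
disc(K) = -331 is not divisible by 127; 127 is unramified.
Euler's criterion: (-331)^63 mod 127 = 1. Thus (-331|127) = 1.
(-331/127) = 1, so 127 splits.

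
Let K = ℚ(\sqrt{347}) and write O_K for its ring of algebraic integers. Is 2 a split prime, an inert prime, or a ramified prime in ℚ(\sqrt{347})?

ramifies in O_K

347 mod 4 = 3, hence disc K = 4·347 = 1388 and O_K = ℤ[√347].
disc(K) = 1388 = 2·694, so p = 2 is ramified.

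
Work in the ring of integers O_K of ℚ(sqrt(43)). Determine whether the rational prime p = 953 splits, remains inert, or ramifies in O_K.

inert

d = 43 ≡ 3 (mod 4), so O_K = ℤ[√43] and disc(K) = 4d = 172.
953 ∤ 172, so 953 is unramified.
Legendre symbol by Euler's criterion: (43/953) ≡ 43^476 ≡ 952 (mod 953), i.e. (43/953) = -1.
(43/953) = -1, so 953 is inert.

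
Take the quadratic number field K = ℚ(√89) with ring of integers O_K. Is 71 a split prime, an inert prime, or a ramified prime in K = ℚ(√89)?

Since 89 ≡ 1 mod 4, the ring of integers is ℤ[(1+√89)/2] with discriminant 89.
Since gcd(71, 89) = 1 the prime 71 does not ramify.
Legendre symbol by Euler's criterion: (89/71) ≡ 89^35 ≡ 1 (mod 71), i.e. (89/71) = 1.
(89/71) = 1, so 71 splits.

splits completely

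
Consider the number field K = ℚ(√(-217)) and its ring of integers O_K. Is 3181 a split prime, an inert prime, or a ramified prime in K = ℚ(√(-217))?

remains prime (inert)

-217 mod 4 = 3, hence disc K = 4·(-217) = -868 and O_K = ℤ[√-217].
3181 ∤ -868, so 3181 is unramified.
(-217/3181) = 2964^1590 mod 3181 = 3180, giving Legendre symbol -1.
(-217/3181) = -1, so 3181 is inert.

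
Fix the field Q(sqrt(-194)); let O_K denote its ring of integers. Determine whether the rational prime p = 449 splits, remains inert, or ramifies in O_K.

splits completely

-194 mod 4 = 2, hence disc K = 4·(-194) = -776 and O_K = ℤ[√-194].
449 ∤ -776, so 449 is unramified.
Compute (-194/449) via Euler: 255^((449-1)/2) mod 449 = 1, so (-194/449) = 1.
(-194/449) = 1, so 449 splits.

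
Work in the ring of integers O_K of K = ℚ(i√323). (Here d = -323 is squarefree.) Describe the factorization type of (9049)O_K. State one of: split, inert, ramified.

inert

d = -323 ≡ 1 (mod 4), so O_K = ℤ[(1+√-323)/2] and disc(K) = d = -323.
disc(K) = -323 is not divisible by 9049; 9049 is unramified.
Euler's criterion: (-323)^4524 mod 9049 = 9048. Thus (-323|9049) = -1.
d is a non-residue mod p, hence 9049 remains inert in O_K.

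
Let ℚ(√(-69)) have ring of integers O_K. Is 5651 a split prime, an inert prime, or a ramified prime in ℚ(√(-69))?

split

Since -69 ≢ 1 mod 4, the ring of integers is ℤ[√-69] with discriminant 4·(-69) = -276.
disc(K) = -276 is not divisible by 5651; 5651 is unramified.
Legendre symbol by Euler's criterion: (-69/5651) ≡ (-69)^2825 ≡ 1 (mod 5651), i.e. (-69/5651) = 1.
Legendre symbol 1 ⇒ 5651 is split.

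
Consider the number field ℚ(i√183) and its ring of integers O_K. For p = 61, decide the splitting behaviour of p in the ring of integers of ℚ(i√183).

-183 mod 4 = 1, hence disc K = -183 and O_K = ℤ[(1+√-183)/2].
disc(K) = -183 = 61·(-3), so p = 61 is ramified.

ramified — (61) = 𝔭²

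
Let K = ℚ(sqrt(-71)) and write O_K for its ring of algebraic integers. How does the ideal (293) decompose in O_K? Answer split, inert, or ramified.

-71 mod 4 = 1, hence disc K = -71 and O_K = ℤ[(1+√-71)/2].
disc(K) = -71 is not divisible by 293; 293 is unramified.
(-71/293) = 222^146 mod 293 = 1, giving Legendre symbol 1.
(-71/293) = 1, so 293 splits.

splits completely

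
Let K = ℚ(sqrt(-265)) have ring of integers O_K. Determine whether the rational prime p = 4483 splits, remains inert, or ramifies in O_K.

4483 remains inert

Since -265 ≢ 1 mod 4, the ring of integers is ℤ[√-265] with discriminant 4·(-265) = -1060.
disc(K) = -1060 is not divisible by 4483; 4483 is unramified.
Legendre symbol by Euler's criterion: (-265/4483) ≡ (-265)^2241 ≡ 4482 (mod 4483), i.e. (-265/4483) = -1.
Legendre symbol -1 ⇒ 4483 is inert.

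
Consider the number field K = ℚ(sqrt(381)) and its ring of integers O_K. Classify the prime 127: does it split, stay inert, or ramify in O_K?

d = 381 ≡ 1 (mod 4), so O_K = ℤ[(1+√381)/2] and disc(K) = d = 381.
127 divides disc(K) = 381, so 127 ramifies.

127 is ramified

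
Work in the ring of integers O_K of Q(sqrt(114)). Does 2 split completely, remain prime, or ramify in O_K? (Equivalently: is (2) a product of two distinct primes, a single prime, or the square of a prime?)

114 mod 4 = 2, hence disc K = 4·114 = 456 and O_K = ℤ[√114].
Ramification test: 2 | 456. The prime 2 ramifies in K.

2 is ramified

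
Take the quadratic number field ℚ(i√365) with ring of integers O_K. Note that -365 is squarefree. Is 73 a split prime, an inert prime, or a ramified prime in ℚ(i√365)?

ramifies in O_K

Since -365 ≢ 1 mod 4, the ring of integers is ℤ[√-365] with discriminant 4·(-365) = -1460.
73 divides disc(K) = -1460, so 73 ramifies.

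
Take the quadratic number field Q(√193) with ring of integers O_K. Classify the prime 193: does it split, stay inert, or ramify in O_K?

ramified — (193) = 𝔭²

Since 193 ≡ 1 mod 4, the ring of integers is ℤ[(1+√193)/2] with discriminant 193.
193 divides disc(K) = 193, so 193 ramifies.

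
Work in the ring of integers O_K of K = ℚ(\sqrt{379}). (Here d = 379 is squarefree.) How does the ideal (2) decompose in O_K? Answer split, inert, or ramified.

ramified — (2) = 𝔭²

379 mod 4 = 3, hence disc K = 4·379 = 1516 and O_K = ℤ[√379].
disc(K) = 1516 = 2·758, so p = 2 is ramified.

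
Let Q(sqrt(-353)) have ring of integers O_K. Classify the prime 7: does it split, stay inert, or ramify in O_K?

split

Since -353 ≢ 1 mod 4, the ring of integers is ℤ[√-353] with discriminant 4·(-353) = -1412.
Since gcd(7, -1412) = 1 the prime 7 does not ramify.
Euler's criterion: (-353)^3 mod 7 = 1. Thus (-353|7) = 1.
Legendre symbol 1 ⇒ 7 is split.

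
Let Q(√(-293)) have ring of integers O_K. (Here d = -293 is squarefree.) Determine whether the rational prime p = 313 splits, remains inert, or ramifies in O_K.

remains prime (inert)

d = -293 ≡ 3 (mod 4), so O_K = ℤ[√-293] and disc(K) = 4d = -1172.
313 ∤ -1172, so 313 is unramified.
Legendre symbol by Euler's criterion: (-293/313) ≡ (-293)^156 ≡ 312 (mod 313), i.e. (-293/313) = -1.
d is a non-residue mod p, hence 313 remains inert in O_K.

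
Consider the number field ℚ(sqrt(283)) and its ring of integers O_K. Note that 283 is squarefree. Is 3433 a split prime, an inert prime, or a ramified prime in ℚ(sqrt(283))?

3433 remains inert

283 mod 4 = 3, hence disc K = 4·283 = 1132 and O_K = ℤ[√283].
disc(K) = 1132 is not divisible by 3433; 3433 is unramified.
Compute (283/3433) via Euler: 283^((3433-1)/2) mod 3433 = 3432, so (283/3433) = -1.
d is a non-residue mod p, hence 3433 remains inert in O_K.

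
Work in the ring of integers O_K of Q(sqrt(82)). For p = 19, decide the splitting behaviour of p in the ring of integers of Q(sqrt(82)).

82 mod 4 = 2, hence disc K = 4·82 = 328 and O_K = ℤ[√82].
disc(K) = 328 is not divisible by 19; 19 is unramified.
Euler's criterion: 82^9 mod 19 = 1. Thus (82|19) = 1.
d is a quadratic residue mod p, hence 19 splits in O_K.

19 splits in O_K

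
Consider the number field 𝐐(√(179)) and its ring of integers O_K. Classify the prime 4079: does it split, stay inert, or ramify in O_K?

d = 179 ≡ 3 (mod 4), so O_K = ℤ[√179] and disc(K) = 4d = 716.
4079 ∤ 716, so 4079 is unramified.
Compute (179/4079) via Euler: 179^((4079-1)/2) mod 4079 = 4078, so (179/4079) = -1.
Legendre symbol -1 ⇒ 4079 is inert.

remains prime (inert)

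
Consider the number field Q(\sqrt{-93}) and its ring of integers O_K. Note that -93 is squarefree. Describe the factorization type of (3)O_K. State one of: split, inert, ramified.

3 is ramified

-93 mod 4 = 3, hence disc K = 4·(-93) = -372 and O_K = ℤ[√-93].
disc(K) = -372 = 3·(-124), so p = 3 is ramified.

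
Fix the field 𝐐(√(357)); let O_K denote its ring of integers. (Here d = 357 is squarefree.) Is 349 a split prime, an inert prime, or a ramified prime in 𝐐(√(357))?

inert

Since 357 ≡ 1 mod 4, the ring of integers is ℤ[(1+√357)/2] with discriminant 357.
Since gcd(349, 357) = 1 the prime 349 does not ramify.
Compute (357/349) via Euler: 8^((349-1)/2) mod 349 = 348, so (357/349) = -1.
(357/349) = -1, so 349 is inert.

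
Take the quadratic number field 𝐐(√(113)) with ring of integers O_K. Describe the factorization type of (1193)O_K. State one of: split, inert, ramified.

split — (1193) = 𝔭₁𝔭₂ with 𝔭₁ ≠ 𝔭₂

d = 113 ≡ 1 (mod 4), so O_K = ℤ[(1+√113)/2] and disc(K) = d = 113.
Since gcd(1193, 113) = 1 the prime 1193 does not ramify.
Legendre symbol by Euler's criterion: (113/1193) ≡ 113^596 ≡ 1 (mod 1193), i.e. (113/1193) = 1.
Legendre symbol 1 ⇒ 1193 is split.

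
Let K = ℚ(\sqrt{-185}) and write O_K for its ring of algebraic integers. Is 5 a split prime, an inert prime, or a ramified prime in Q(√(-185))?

d = -185 ≡ 3 (mod 4), so O_K = ℤ[√-185] and disc(K) = 4d = -740.
Ramification test: 5 | -740. The prime 5 ramifies in K.

5 is ramified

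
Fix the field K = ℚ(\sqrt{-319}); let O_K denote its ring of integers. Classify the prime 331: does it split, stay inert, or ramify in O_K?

-319 mod 4 = 1, hence disc K = -319 and O_K = ℤ[(1+√-319)/2].
Since gcd(331, -319) = 1 the prime 331 does not ramify.
Euler's criterion: (-319)^165 mod 331 = 330. Thus (-319|331) = -1.
d is a non-residue mod p, hence 331 remains inert in O_K.

inert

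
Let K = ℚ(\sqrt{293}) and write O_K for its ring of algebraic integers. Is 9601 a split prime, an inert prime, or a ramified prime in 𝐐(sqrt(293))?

split

d = 293 ≡ 1 (mod 4), so O_K = ℤ[(1+√293)/2] and disc(K) = d = 293.
disc(K) = 293 is not divisible by 9601; 9601 is unramified.
(293/9601) = 293^4800 mod 9601 = 1, giving Legendre symbol 1.
(293/9601) = 1, so 9601 splits.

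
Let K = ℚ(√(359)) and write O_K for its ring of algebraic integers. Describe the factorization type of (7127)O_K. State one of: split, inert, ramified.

359 mod 4 = 3, hence disc K = 4·359 = 1436 and O_K = ℤ[√359].
disc(K) = 1436 is not divisible by 7127; 7127 is unramified.
Euler's criterion: 359^3563 mod 7127 = 7126. Thus (359|7127) = -1.
(359/7127) = -1, so 7127 is inert.

7127 remains inert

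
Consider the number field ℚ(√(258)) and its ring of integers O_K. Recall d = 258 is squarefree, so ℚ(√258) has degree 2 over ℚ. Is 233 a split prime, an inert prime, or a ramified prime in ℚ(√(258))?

258 mod 4 = 2, hence disc K = 4·258 = 1032 and O_K = ℤ[√258].
Since gcd(233, 1032) = 1 the prime 233 does not ramify.
Euler's criterion: 258^116 mod 233 = 1. Thus (258|233) = 1.
(258/233) = 1, so 233 splits.

splits completely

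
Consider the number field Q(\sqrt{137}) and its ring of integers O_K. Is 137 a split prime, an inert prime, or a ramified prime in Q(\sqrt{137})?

Since 137 ≡ 1 mod 4, the ring of integers is ℤ[(1+√137)/2] with discriminant 137.
disc(K) = 137 = 137·1, so p = 137 is ramified.

ramified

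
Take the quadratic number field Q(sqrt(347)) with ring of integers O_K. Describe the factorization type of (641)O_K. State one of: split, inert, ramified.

Since 347 ≢ 1 mod 4, the ring of integers is ℤ[√347] with discriminant 4·347 = 1388.
Since gcd(641, 1388) = 1 the prime 641 does not ramify.
Legendre symbol by Euler's criterion: (347/641) ≡ 347^320 ≡ 640 (mod 641), i.e. (347/641) = -1.
Legendre symbol -1 ⇒ 641 is inert.

641 remains inert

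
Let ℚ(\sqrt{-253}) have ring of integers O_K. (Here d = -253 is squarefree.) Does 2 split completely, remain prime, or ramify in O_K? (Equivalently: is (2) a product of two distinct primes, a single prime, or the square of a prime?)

ramified — (2) = 𝔭²

-253 mod 4 = 3, hence disc K = 4·(-253) = -1012 and O_K = ℤ[√-253].
Ramification test: 2 | -1012. The prime 2 ramifies in K.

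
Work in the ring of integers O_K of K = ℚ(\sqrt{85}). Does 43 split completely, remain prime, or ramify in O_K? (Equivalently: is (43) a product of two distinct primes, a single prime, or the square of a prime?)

43 remains inert

Since 85 ≡ 1 mod 4, the ring of integers is ℤ[(1+√85)/2] with discriminant 85.
disc(K) = 85 is not divisible by 43; 43 is unramified.
(85/43) = 42^21 mod 43 = 42, giving Legendre symbol -1.
Legendre symbol -1 ⇒ 43 is inert.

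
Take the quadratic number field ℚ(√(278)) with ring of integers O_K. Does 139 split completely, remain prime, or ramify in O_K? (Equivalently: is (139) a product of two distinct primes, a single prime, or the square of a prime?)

139 is ramified

278 mod 4 = 2, hence disc K = 4·278 = 1112 and O_K = ℤ[√278].
139 divides disc(K) = 1112, so 139 ramifies.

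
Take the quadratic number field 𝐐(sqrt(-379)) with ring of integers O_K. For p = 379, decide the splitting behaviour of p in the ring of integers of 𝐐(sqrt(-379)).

p ramifies

d = -379 ≡ 1 (mod 4), so O_K = ℤ[(1+√-379)/2] and disc(K) = d = -379.
379 divides disc(K) = -379, so 379 ramifies.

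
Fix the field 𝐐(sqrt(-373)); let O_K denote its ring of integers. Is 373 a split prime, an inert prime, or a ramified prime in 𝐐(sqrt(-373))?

ramified — (373) = 𝔭²

-373 mod 4 = 3, hence disc K = 4·(-373) = -1492 and O_K = ℤ[√-373].
373 divides disc(K) = -1492, so 373 ramifies.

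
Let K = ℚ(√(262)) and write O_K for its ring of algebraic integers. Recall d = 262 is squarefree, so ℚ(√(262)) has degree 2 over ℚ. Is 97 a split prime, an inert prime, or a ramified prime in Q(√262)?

inert

Since 262 ≢ 1 mod 4, the ring of integers is ℤ[√262] with discriminant 4·262 = 1048.
disc(K) = 1048 is not divisible by 97; 97 is unramified.
Compute (262/97) via Euler: 68^((97-1)/2) mod 97 = 96, so (262/97) = -1.
(262/97) = -1, so 97 is inert.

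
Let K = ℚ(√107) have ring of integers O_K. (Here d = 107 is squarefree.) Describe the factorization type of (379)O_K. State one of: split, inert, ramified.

107 mod 4 = 3, hence disc K = 4·107 = 428 and O_K = ℤ[√107].
379 ∤ 428, so 379 is unramified.
(107/379) = 107^189 mod 379 = 1, giving Legendre symbol 1.
(107/379) = 1, so 379 splits.

splits completely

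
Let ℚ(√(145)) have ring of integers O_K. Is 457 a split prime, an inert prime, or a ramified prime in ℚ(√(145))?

Since 145 ≡ 1 mod 4, the ring of integers is ℤ[(1+√145)/2] with discriminant 145.
457 ∤ 145, so 457 is unramified.
Legendre symbol by Euler's criterion: (145/457) ≡ 145^228 ≡ 456 (mod 457), i.e. (145/457) = -1.
(145/457) = -1, so 457 is inert.

457 remains inert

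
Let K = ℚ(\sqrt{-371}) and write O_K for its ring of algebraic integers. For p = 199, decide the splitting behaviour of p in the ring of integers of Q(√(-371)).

-371 mod 4 = 1, hence disc K = -371 and O_K = ℤ[(1+√-371)/2].
disc(K) = -371 is not divisible by 199; 199 is unramified.
Compute (-371/199) via Euler: 27^((199-1)/2) mod 199 = 198, so (-371/199) = -1.
d is a non-residue mod p, hence 199 remains inert in O_K.

199 remains inert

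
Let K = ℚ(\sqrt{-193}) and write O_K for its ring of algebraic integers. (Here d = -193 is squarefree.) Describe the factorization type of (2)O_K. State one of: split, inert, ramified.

d = -193 ≡ 3 (mod 4), so O_K = ℤ[√-193] and disc(K) = 4d = -772.
Ramification test: 2 | -772. The prime 2 ramifies in K.

ramifies in O_K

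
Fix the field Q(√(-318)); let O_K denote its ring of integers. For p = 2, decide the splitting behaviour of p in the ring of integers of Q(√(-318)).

2 is ramified

-318 mod 4 = 2, hence disc K = 4·(-318) = -1272 and O_K = ℤ[√-318].
Ramification test: 2 | -1272. The prime 2 ramifies in K.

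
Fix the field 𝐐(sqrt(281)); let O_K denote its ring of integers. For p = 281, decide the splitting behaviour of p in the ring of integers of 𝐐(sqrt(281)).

ramifies in O_K

281 mod 4 = 1, hence disc K = 281 and O_K = ℤ[(1+√281)/2].
disc(K) = 281 = 281·1, so p = 281 is ramified.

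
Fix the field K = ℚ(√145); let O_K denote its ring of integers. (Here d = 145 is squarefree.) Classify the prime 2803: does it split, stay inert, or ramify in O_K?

Since 145 ≡ 1 mod 4, the ring of integers is ℤ[(1+√145)/2] with discriminant 145.
Since gcd(2803, 145) = 1 the prime 2803 does not ramify.
Compute (145/2803) via Euler: 145^((2803-1)/2) mod 2803 = 1, so (145/2803) = 1.
(145/2803) = 1, so 2803 splits.

splits completely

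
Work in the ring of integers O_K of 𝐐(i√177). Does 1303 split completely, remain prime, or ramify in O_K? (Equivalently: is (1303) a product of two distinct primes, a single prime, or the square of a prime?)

p is inert

Since -177 ≢ 1 mod 4, the ring of integers is ℤ[√-177] with discriminant 4·(-177) = -708.
Since gcd(1303, -708) = 1 the prime 1303 does not ramify.
Compute (-177/1303) via Euler: 1126^((1303-1)/2) mod 1303 = 1302, so (-177/1303) = -1.
Legendre symbol -1 ⇒ 1303 is inert.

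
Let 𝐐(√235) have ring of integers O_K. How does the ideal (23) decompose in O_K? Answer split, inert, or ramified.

235 mod 4 = 3, hence disc K = 4·235 = 940 and O_K = ℤ[√235].
Since gcd(23, 940) = 1 the prime 23 does not ramify.
(235/23) = 5^11 mod 23 = 22, giving Legendre symbol -1.
(235/23) = -1, so 23 is inert.

23 remains inert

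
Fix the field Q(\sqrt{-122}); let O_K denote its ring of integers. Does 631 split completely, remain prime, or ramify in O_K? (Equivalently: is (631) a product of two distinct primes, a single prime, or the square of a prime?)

d = -122 ≡ 2 (mod 4), so O_K = ℤ[√-122] and disc(K) = 4d = -488.
631 ∤ -488, so 631 is unramified.
Euler's criterion: (-122)^315 mod 631 = 1. Thus (-122|631) = 1.
d is a quadratic residue mod p, hence 631 splits in O_K.

631 splits in O_K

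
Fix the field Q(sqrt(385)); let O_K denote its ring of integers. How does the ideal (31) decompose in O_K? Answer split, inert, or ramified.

Since 385 ≡ 1 mod 4, the ring of integers is ℤ[(1+√385)/2] with discriminant 385.
31 ∤ 385, so 31 is unramified.
(385/31) = 13^15 mod 31 = 30, giving Legendre symbol -1.
Legendre symbol -1 ⇒ 31 is inert.

inert — (31) stays prime in O_K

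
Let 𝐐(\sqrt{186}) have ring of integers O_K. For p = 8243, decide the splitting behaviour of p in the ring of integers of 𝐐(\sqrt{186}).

Since 186 ≢ 1 mod 4, the ring of integers is ℤ[√186] with discriminant 4·186 = 744.
Since gcd(8243, 744) = 1 the prime 8243 does not ramify.
Compute (186/8243) via Euler: 186^((8243-1)/2) mod 8243 = 1, so (186/8243) = 1.
d is a quadratic residue mod p, hence 8243 splits in O_K.

8243 splits in O_K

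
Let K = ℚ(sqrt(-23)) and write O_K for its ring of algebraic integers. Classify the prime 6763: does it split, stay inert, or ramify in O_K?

splits completely

-23 mod 4 = 1, hence disc K = -23 and O_K = ℤ[(1+√-23)/2].
disc(K) = -23 is not divisible by 6763; 6763 is unramified.
(-23/6763) = 6740^3381 mod 6763 = 1, giving Legendre symbol 1.
d is a quadratic residue mod p, hence 6763 splits in O_K.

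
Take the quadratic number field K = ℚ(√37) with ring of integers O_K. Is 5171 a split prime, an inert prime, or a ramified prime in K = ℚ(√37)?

5171 splits in O_K

d = 37 ≡ 1 (mod 4), so O_K = ℤ[(1+√37)/2] and disc(K) = d = 37.
5171 ∤ 37, so 5171 is unramified.
Compute (37/5171) via Euler: 37^((5171-1)/2) mod 5171 = 1, so (37/5171) = 1.
d is a quadratic residue mod p, hence 5171 splits in O_K.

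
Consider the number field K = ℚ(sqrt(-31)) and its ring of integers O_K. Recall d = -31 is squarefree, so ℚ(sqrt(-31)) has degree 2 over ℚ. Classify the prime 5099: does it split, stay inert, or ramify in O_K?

inert

d = -31 ≡ 1 (mod 4), so O_K = ℤ[(1+√-31)/2] and disc(K) = d = -31.
disc(K) = -31 is not divisible by 5099; 5099 is unramified.
Compute (-31/5099) via Euler: 5068^((5099-1)/2) mod 5099 = 5098, so (-31/5099) = -1.
d is a non-residue mod p, hence 5099 remains inert in O_K.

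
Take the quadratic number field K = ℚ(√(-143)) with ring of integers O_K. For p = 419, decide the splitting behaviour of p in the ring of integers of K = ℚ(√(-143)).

419 splits in O_K

Since -143 ≡ 1 mod 4, the ring of integers is ℤ[(1+√-143)/2] with discriminant -143.
disc(K) = -143 is not divisible by 419; 419 is unramified.
Legendre symbol by Euler's criterion: (-143/419) ≡ (-143)^209 ≡ 1 (mod 419), i.e. (-143/419) = 1.
(-143/419) = 1, so 419 splits.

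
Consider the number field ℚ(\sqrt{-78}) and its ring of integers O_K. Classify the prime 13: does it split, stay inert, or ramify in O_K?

ramified — (13) = 𝔭²

Since -78 ≢ 1 mod 4, the ring of integers is ℤ[√-78] with discriminant 4·(-78) = -312.
disc(K) = -312 = 13·(-24), so p = 13 is ramified.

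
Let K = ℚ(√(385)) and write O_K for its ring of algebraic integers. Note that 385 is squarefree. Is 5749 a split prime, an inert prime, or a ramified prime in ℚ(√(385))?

Since 385 ≡ 1 mod 4, the ring of integers is ℤ[(1+√385)/2] with discriminant 385.
5749 ∤ 385, so 5749 is unramified.
(385/5749) = 385^2874 mod 5749 = 5748, giving Legendre symbol -1.
(385/5749) = -1, so 5749 is inert.

5749 remains inert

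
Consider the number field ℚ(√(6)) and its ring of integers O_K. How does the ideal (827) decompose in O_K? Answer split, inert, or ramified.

6 mod 4 = 2, hence disc K = 4·6 = 24 and O_K = ℤ[√6].
827 ∤ 24, so 827 is unramified.
Compute (6/827) via Euler: 6^((827-1)/2) mod 827 = 826, so (6/827) = -1.
Legendre symbol -1 ⇒ 827 is inert.

827 remains inert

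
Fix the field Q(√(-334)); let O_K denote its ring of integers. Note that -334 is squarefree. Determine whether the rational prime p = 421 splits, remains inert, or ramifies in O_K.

p is inert

Since -334 ≢ 1 mod 4, the ring of integers is ℤ[√-334] with discriminant 4·(-334) = -1336.
disc(K) = -1336 is not divisible by 421; 421 is unramified.
Euler's criterion: (-334)^210 mod 421 = 420. Thus (-334|421) = -1.
Legendre symbol -1 ⇒ 421 is inert.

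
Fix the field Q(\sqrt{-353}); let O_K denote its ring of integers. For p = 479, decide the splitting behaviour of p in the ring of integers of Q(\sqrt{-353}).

splits completely

d = -353 ≡ 3 (mod 4), so O_K = ℤ[√-353] and disc(K) = 4d = -1412.
Since gcd(479, -1412) = 1 the prime 479 does not ramify.
Legendre symbol by Euler's criterion: (-353/479) ≡ (-353)^239 ≡ 1 (mod 479), i.e. (-353/479) = 1.
Legendre symbol 1 ⇒ 479 is split.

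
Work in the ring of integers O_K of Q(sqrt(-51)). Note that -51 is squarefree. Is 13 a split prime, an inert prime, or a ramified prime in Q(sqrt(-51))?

d = -51 ≡ 1 (mod 4), so O_K = ℤ[(1+√-51)/2] and disc(K) = d = -51.
disc(K) = -51 is not divisible by 13; 13 is unramified.
(-51/13) = 1^6 mod 13 = 1, giving Legendre symbol 1.
d is a quadratic residue mod p, hence 13 splits in O_K.

split — (13) = 𝔭₁𝔭₂ with 𝔭₁ ≠ 𝔭₂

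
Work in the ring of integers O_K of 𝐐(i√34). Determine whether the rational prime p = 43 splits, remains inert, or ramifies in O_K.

-34 mod 4 = 2, hence disc K = 4·(-34) = -136 and O_K = ℤ[√-34].
disc(K) = -136 is not divisible by 43; 43 is unramified.
(-34/43) = 9^21 mod 43 = 1, giving Legendre symbol 1.
(-34/43) = 1, so 43 splits.

43 splits in O_K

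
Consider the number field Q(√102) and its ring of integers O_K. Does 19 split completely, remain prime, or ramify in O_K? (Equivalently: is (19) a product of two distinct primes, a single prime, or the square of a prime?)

102 mod 4 = 2, hence disc K = 4·102 = 408 and O_K = ℤ[√102].
19 ∤ 408, so 19 is unramified.
Compute (102/19) via Euler: 7^((19-1)/2) mod 19 = 1, so (102/19) = 1.
(102/19) = 1, so 19 splits.

split — (19) = 𝔭₁𝔭₂ with 𝔭₁ ≠ 𝔭₂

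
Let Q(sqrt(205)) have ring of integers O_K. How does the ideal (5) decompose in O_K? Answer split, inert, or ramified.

ramifies in O_K

205 mod 4 = 1, hence disc K = 205 and O_K = ℤ[(1+√205)/2].
Ramification test: 5 | 205. The prime 5 ramifies in K.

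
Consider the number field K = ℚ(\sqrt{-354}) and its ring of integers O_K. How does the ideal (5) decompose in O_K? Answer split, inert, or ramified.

split — (5) = 𝔭₁𝔭₂ with 𝔭₁ ≠ 𝔭₂

-354 mod 4 = 2, hence disc K = 4·(-354) = -1416 and O_K = ℤ[√-354].
disc(K) = -1416 is not divisible by 5; 5 is unramified.
(-354/5) = 1^2 mod 5 = 1, giving Legendre symbol 1.
Legendre symbol 1 ⇒ 5 is split.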